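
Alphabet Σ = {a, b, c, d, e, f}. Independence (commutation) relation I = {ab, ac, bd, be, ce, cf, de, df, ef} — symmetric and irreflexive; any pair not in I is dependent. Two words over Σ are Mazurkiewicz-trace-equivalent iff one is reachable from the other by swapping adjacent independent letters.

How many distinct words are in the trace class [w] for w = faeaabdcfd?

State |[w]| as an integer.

#0=f has no predecessor
#1=a depends on [0:f]
#2=e depends on [1:a]
#3=a depends on [2:e]
#4=a depends on [3:a]
#5=b depends on [0:f]
#6=d depends on [4:a]
#7=c depends on [5:b, 6:d]
#8=f depends on [4:a, 5:b]
#9=d depends on [7:c]
sources: [0:f]
N(rest) = Σ N(rest − s) over sources s of rest; N(one piece) = 1:
  size 1 → [8]=1  [9]=1
  size 2 → [7,9]=1  [8,9]=2
  size 3 → [6,7,9]=1  [7,8,9]=3
  size 4 → [5,7,8,9]=3  [6,7,8,9]=4
  size 5 → [4,6,7,8,9]=4  [5,6,7,8,9]=7
  size 6 → [3,4,6,7,8,9]=4  [4,5,6,7,8,9]=11
  size 7 → [2,3,4,6,7,8,9]=4  [3,4,5,6,7,8,9]=15
  size 8 → [1,2,3,4,6,7,8,9]=4  [2,3,4,5,6,7,8,9]=19
  first=0(f) contributes 23

23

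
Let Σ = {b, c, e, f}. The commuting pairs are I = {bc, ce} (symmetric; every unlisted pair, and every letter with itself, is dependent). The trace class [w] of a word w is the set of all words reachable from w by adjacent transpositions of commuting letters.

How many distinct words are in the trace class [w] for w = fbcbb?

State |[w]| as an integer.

#0=f has no predecessor
#1=b depends on [0:f]
#2=c depends on [0:f]
#3=b depends on [1:b]
#4=b depends on [3:b]
sources: [0:f]
N(rest) = Σ N(rest − s) over sources s of rest; N(one piece) = 1:
  size 1 → [2]=1  [4]=1
  size 2 → [2,4]=2  [3,4]=1
  size 3 → [1,3,4]=1  [2,3,4]=3
  first=0(f) contributes 4

4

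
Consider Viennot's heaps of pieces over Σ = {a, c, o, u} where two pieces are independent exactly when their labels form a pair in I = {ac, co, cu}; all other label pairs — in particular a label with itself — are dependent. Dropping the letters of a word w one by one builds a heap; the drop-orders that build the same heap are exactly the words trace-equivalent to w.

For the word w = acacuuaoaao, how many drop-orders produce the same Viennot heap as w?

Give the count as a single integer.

55

drop 0:a onto floor
drop 1:c onto floor
drop 2:a onto {0:a}
drop 3:c onto {1:c}
drop 4:u onto {2:a}
drop 5:u onto {4:u}
drop 6:a onto {5:u}
drop 7:o onto {6:a}
drop 8:a onto {7:o}
drop 9:a onto {8:a}
drop 10:o onto {9:a}
ground layer = {0:a, 1:c}
drop-orders for the pieces not yet dropped (sum over which currently-grounded one goes next):
  1 to go: {3} 1  {10} 1
  2 to go: {1,3} 1  {3,10} 2  {9,10} 1
  3 to go: {1,3,10} 3  {3,9,10} 3  {8,9,10} 1
  4 to go: {1,3,9,10} 6  {3,8,9,10} 4  {7,8,9,10} 1
  5 to go: {1,3,8,9,10} 10  {3,7,8,9,10} 5  {6,7,8,9,10} 1
  6 to go: {1,3,7,8,9,10} 15  {3,6,7,8,9,10} 6  {5,6,7,8,9,10} 1
  7 to go: {1,3,6,7,8,9,10} 21  {3,5,6,7,8,9,10} 7  {4,5,6,7,8,9,10} 1
  8 to go: {1,3,5,6,7,8,9,10} 28  {2,4,5,6,7,8,9,10} 1  {3,4,5,6,7,8,9,10} 8
  9 to go: {0,2,4,5,6,7,8,9,10} 1  {1,3,4,5,6,7,8,9,10} 36  {2,3,4,5,6,7,8,9,10} 9
  if 0:a drops first: 45 orders
  if 1:c drops first: 10 orders
heap linearizations: 55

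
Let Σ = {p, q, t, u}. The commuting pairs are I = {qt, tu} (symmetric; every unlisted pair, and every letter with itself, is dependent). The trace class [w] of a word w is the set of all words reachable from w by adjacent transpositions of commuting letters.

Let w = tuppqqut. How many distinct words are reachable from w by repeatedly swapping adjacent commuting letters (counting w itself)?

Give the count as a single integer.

8

0(t) covers ∅
1(u) covers ∅
2(p) covers 0:t, 1:u
3(p) covers 2:p
4(q) covers 3:p
5(q) covers 4:q
6(u) covers 5:q
7(t) covers 3:p
floor of heap: 0:t, 1:u
completions by unplaced set U, small U first (add the entries for U minus each lowest piece of U):
  |U|=1: {6}:1  {7}:1
  |U|=2: {5,6}:1  {6,7}:2
  |U|=3: {4,5,6}:1  {5,6,7}:3
  |U|=4: {4,5,6,7}:4
  |U|=5: {3,4,5,6,7}:4
  |U|=6: {2,3,4,5,6,7}:4
  start at 0(t): 4
  start at 1(u): 4
sum over floor = 8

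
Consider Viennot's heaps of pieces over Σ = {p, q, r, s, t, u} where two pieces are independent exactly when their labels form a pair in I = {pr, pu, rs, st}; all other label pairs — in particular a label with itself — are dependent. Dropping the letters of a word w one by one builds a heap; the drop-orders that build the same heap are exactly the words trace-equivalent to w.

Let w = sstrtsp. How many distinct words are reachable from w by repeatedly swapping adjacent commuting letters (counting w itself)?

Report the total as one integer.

20

drop 0:s onto floor
drop 1:s onto {0:s}
drop 2:t onto floor
drop 3:r onto {2:t}
drop 4:t onto {3:r}
drop 5:s onto {1:s}
drop 6:p onto {4:t, 5:s}
ground layer = {0:s, 2:t}
drop-orders for the pieces not yet dropped (sum over which currently-grounded one goes next):
  1 to go: {6} 1
  2 to go: {4,6} 1  {5,6} 1
  3 to go: {1,5,6} 1  {3,4,6} 1  {4,5,6} 2
  4 to go: {0,1,5,6} 1  {1,4,5,6} 3  {2,3,4,6} 1  {3,4,5,6} 3
  5 to go: {0,1,4,5,6} 4  {1,3,4,5,6} 6  {2,3,4,5,6} 4
  if 0:s drops first: 10 orders
  if 2:t drops first: 10 orders
heap linearizations: 20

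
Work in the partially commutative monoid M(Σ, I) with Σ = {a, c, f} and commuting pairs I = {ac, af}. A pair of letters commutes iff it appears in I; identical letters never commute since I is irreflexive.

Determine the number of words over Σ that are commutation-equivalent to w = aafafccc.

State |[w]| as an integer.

0(a) covers ∅
1(a) covers 0:a
2(f) covers ∅
3(a) covers 1:a
4(f) covers 2:f
5(c) covers 4:f
6(c) covers 5:c
7(c) covers 6:c
floor of heap: 0:a, 2:f
completions by unplaced set U, small U first (add the entries for U minus each lowest piece of U):
  |U|=1: {3}:1  {7}:1
  |U|=2: {1,3}:1  {3,7}:2  {6,7}:1
  |U|=3: {0,1,3}:1  {1,3,7}:3  {3,6,7}:3  {5,6,7}:1
  |U|=4: {0,1,3,7}:4  {1,3,6,7}:6  {3,5,6,7}:4  {4,5,6,7}:1
  |U|=5: {0,1,3,6,7}:10  {1,3,5,6,7}:10  {2,4,5,6,7}:1  {3,4,5,6,7}:5
  |U|=6: {0,1,3,5,6,7}:20  {1,3,4,5,6,7}:15  {2,3,4,5,6,7}:6
  start at 0(a): 21
  start at 2(f): 35
sum over floor = 56

56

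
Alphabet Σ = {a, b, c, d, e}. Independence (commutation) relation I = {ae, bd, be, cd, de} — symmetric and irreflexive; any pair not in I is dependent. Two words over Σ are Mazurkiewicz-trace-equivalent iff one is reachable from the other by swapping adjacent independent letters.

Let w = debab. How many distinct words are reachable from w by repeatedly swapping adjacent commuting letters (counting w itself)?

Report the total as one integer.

#0=d has no predecessor
#1=e has no predecessor
#2=b has no predecessor
#3=a depends on [0:d, 2:b]
#4=b depends on [3:a]
sources: [0:d, 1:e, 2:b]
N(rest) = Σ N(rest − s) over sources s of rest; N(one piece) = 1:
  size 1 → [1]=1  [4]=1
  size 2 → [1,4]=2  [3,4]=1
  size 3 → [0,3,4]=1  [1,3,4]=3  [2,3,4]=1
  first=0(d) contributes 4
  first=1(e) contributes 2
  first=2(b) contributes 4
|[w]| = 10

10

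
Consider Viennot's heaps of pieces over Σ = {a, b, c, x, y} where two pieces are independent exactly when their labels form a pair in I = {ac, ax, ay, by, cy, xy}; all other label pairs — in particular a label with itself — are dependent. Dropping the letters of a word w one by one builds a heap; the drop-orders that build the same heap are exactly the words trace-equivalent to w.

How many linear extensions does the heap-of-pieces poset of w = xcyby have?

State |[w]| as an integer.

piece 0:x — minimal
piece 1:c rests on {0:x}
piece 2:y — minimal
piece 3:b rests on {1:c}
piece 4:y rests on {2:y}
minimal pieces: {0:x, 2:y}
ways to finish when only these pieces remain (= sum over removing one remaining piece with nothing left below it):
  1 left: {3}→1  {4}→1
  2 left: {1,3}→1  {2,4}→1  {3,4}→2
  3 left: {0,1,3}→1  {1,3,4}→3  {2,3,4}→3
  placing 0:x first → 6 extensions
  placing 2:y first → 4 extensions
total linear extensions = 10

10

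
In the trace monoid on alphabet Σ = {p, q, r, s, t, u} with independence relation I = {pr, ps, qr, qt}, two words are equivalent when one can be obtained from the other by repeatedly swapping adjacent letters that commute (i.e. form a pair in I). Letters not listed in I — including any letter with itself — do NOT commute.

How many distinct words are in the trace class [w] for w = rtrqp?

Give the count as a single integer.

drop 0:r onto floor
drop 1:t onto {0:r}
drop 2:r onto {1:t}
drop 3:q onto floor
drop 4:p onto {1:t, 3:q}
ground layer = {0:r, 3:q}
drop-orders for the pieces not yet dropped (sum over which currently-grounded one goes next):
  1 to go: {2} 1  {4} 1
  2 to go: {2,4} 2  {3,4} 1
  3 to go: {1,2,4} 2  {2,3,4} 3
  if 0:r drops first: 5 orders
  if 3:q drops first: 2 orders
heap linearizations: 7

7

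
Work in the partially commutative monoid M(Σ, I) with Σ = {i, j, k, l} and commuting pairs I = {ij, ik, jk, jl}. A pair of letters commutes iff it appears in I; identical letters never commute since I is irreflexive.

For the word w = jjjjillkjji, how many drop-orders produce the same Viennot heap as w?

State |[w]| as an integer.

924

drop 0:j onto floor
drop 1:j onto {0:j}
drop 2:j onto {1:j}
drop 3:j onto {2:j}
drop 4:i onto floor
drop 5:l onto {4:i}
drop 6:l onto {5:l}
drop 7:k onto {6:l}
drop 8:j onto {3:j}
drop 9:j onto {8:j}
drop 10:i onto {6:l}
ground layer = {0:j, 4:i}
drop-orders for the pieces not yet dropped (sum over which currently-grounded one goes next):
  1 to go: {7} 1  {9} 1  {10} 1
  2 to go: {7,9} 2  {7,10} 2  {8,9} 1  {9,10} 2
  3 to go: {3,8,9} 1  {6,7,10} 2  {7,8,9} 3  {7,9,10} 6  {8,9,10} 3
  4 to go: {2,3,8,9} 1  {3,7,8,9} 4  {3,8,9,10} 4  {5,6,7,10} 2  {6,7,9,10} 8  {7,8,9,10} 12
  5 to go: {1,2,3,8,9} 1  {2,3,7,8,9} 5  {2,3,8,9,10} 5  {3,7,8,9,10} 20  {4,5,6,7,10} 2  {5,6,7,9,10} 10  {6,7,8,9,10} 20
  6 to go: {0,1,2,3,8,9} 1  {1,2,3,7,8,9} 6  {1,2,3,8,9,10} 6  {2,3,7,8,9,10} 30  {3,6,7,8,9,10} 40  {4,5,6,7,9,10} 12  {5,6,7,8,9,10} 30
  7 to go: {0,1,2,3,7,8,9} 7  {0,1,2,3,8,9,10} 7  {1,2,3,7,8,9,10} 42  {2,3,6,7,8,9,10} 70  {3,5,6,7,8,9,10} 70  {4,5,6,7,8,9,10} 42
  8 to go: {0,1,2,3,7,8,9,10} 56  {1,2,3,6,7,8,9,10} 112  {2,3,5,6,7,8,9,10} 140  {3,4,5,6,7,8,9,10} 112
  9 to go: {0,1,2,3,6,7,8,9,10} 168  {1,2,3,5,6,7,8,9,10} 252  {2,3,4,5,6,7,8,9,10} 252
  if 0:j drops first: 504 orders
  if 4:i drops first: 420 orders
heap linearizations: 924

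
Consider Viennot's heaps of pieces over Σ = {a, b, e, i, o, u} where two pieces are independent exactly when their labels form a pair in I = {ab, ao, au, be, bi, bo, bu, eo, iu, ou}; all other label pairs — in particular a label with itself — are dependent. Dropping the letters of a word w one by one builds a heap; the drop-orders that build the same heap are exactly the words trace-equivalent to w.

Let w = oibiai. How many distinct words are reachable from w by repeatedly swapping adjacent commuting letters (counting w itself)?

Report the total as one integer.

6

piece 0:o — minimal
piece 1:i rests on {0:o}
piece 2:b — minimal
piece 3:i rests on {1:i}
piece 4:a rests on {3:i}
piece 5:i rests on {4:a}
minimal pieces: {0:o, 2:b}
ways to finish when only these pieces remain (= sum over removing one remaining piece with nothing left below it):
  1 left: {2}→1  {5}→1
  2 left: {2,5}→2  {4,5}→1
  3 left: {2,4,5}→3  {3,4,5}→1
  4 left: {1,3,4,5}→1  {2,3,4,5}→4
  placing 0:o first → 5 extensions
  placing 2:b first → 1 extensions
total linear extensions = 6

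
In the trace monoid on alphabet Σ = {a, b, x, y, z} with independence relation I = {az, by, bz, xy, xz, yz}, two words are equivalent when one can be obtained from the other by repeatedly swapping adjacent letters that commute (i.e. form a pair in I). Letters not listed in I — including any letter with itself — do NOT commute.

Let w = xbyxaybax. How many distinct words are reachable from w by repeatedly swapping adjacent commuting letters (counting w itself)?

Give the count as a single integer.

0(x) covers ∅
1(b) covers 0:x
2(y) covers ∅
3(x) covers 1:b
4(a) covers 2:y, 3:x
5(y) covers 4:a
6(b) covers 4:a
7(a) covers 5:y, 6:b
8(x) covers 7:a
floor of heap: 0:x, 2:y
completions by unplaced set U, small U first (add the entries for U minus each lowest piece of U):
  |U|=1: {8}:1
  |U|=2: {7,8}:1
  |U|=3: {5,7,8}:1  {6,7,8}:1
  |U|=4: {5,6,7,8}:2
  |U|=5: {4,5,6,7,8}:2
  |U|=6: {2,4,5,6,7,8}:2  {3,4,5,6,7,8}:2
  |U|=7: {1,3,4,5,6,7,8}:2  {2,3,4,5,6,7,8}:4
  start at 0(x): 6
  start at 2(y): 2
sum over floor = 8

8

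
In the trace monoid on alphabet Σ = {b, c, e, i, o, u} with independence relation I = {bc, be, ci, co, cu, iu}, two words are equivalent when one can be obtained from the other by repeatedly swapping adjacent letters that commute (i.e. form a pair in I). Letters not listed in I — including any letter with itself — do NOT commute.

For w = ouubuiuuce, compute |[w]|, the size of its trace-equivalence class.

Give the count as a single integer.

piece 0:o — minimal
piece 1:u rests on {0:o}
piece 2:u rests on {1:u}
piece 3:b rests on {2:u}
piece 4:u rests on {3:b}
piece 5:i rests on {3:b}
piece 6:u rests on {4:u}
piece 7:u rests on {6:u}
piece 8:c — minimal
piece 9:e rests on {5:i, 7:u, 8:c}
minimal pieces: {0:o, 8:c}
ways to finish when only these pieces remain (= sum over removing one remaining piece with nothing left below it):
  1 left: {9}→1
  2 left: {5,9}→1  {7,9}→1  {8,9}→1
  3 left: {5,7,9}→2  {5,8,9}→2  {6,7,9}→1  {7,8,9}→2
  4 left: {4,6,7,9}→1  {5,6,7,9}→3  {5,7,8,9}→6  {6,7,8,9}→3
  5 left: {4,5,6,7,9}→4  {4,6,7,8,9}→4  {5,6,7,8,9}→12
  6 left: {3,4,5,6,7,9}→4  {4,5,6,7,8,9}→20
  7 left: {2,3,4,5,6,7,9}→4  {3,4,5,6,7,8,9}→24
  8 left: {1,2,3,4,5,6,7,9}→4  {2,3,4,5,6,7,8,9}→28
  placing 0:o first → 32 extensions
  placing 8:c first → 4 extensions
total linear extensions = 36

36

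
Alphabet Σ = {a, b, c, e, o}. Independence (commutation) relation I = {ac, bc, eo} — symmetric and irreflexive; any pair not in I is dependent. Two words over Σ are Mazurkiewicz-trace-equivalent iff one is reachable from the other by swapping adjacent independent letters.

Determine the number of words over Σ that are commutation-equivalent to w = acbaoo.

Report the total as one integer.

piece 0:a — minimal
piece 1:c — minimal
piece 2:b rests on {0:a}
piece 3:a rests on {2:b}
piece 4:o rests on {1:c, 3:a}
piece 5:o rests on {4:o}
minimal pieces: {0:a, 1:c}
ways to finish when only these pieces remain (= sum over removing one remaining piece with nothing left below it):
  1 left: {5}→1
  2 left: {4,5}→1
  3 left: {1,4,5}→1  {3,4,5}→1
  4 left: {1,3,4,5}→2  {2,3,4,5}→1
  placing 0:a first → 3 extensions
  placing 1:c first → 1 extensions
total linear extensions = 4

4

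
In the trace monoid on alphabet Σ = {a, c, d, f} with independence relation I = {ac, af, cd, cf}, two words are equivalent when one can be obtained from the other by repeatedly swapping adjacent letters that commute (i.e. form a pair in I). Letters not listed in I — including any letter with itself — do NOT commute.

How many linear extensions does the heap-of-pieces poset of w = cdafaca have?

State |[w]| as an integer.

piece 0:c — minimal
piece 1:d — minimal
piece 2:a rests on {1:d}
piece 3:f rests on {1:d}
piece 4:a rests on {2:a}
piece 5:c rests on {0:c}
piece 6:a rests on {4:a}
minimal pieces: {0:c, 1:d}
ways to finish when only these pieces remain (= sum over removing one remaining piece with nothing left below it):
  1 left: {3}→1  {5}→1  {6}→1
  2 left: {0,5}→1  {3,5}→2  {3,6}→2  {4,6}→1  {5,6}→2
  3 left: {0,3,5}→3  {0,5,6}→3  {2,4,6}→1  {3,4,6}→3  {3,5,6}→6  {4,5,6}→3
  4 left: {0,3,5,6}→12  {0,4,5,6}→6  {2,3,4,6}→4  {2,4,5,6}→4  {3,4,5,6}→12
  5 left: {0,2,4,5,6}→10  {0,3,4,5,6}→30  {1,2,3,4,6}→4  {2,3,4,5,6}→20
  placing 0:c first → 24 extensions
  placing 1:d first → 60 extensions
total linear extensions = 84

84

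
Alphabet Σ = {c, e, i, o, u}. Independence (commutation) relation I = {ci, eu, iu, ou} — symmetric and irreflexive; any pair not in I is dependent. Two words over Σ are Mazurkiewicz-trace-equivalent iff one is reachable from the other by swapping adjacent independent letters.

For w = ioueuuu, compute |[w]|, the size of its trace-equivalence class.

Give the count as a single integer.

#0=i has no predecessor
#1=o depends on [0:i]
#2=u has no predecessor
#3=e depends on [1:o]
#4=u depends on [2:u]
#5=u depends on [4:u]
#6=u depends on [5:u]
sources: [0:i, 2:u]
N(rest) = Σ N(rest − s) over sources s of rest; N(one piece) = 1:
  size 1 → [3]=1  [6]=1
  size 2 → [1,3]=1  [3,6]=2  [5,6]=1
  size 3 → [0,1,3]=1  [1,3,6]=3  [3,5,6]=3  [4,5,6]=1
  size 4 → [0,1,3,6]=4  [1,3,5,6]=6  [2,4,5,6]=1  [3,4,5,6]=4
  size 5 → [0,1,3,5,6]=10  [1,3,4,5,6]=10  [2,3,4,5,6]=5
  first=0(i) contributes 15
  first=2(u) contributes 20
|[w]| = 35

35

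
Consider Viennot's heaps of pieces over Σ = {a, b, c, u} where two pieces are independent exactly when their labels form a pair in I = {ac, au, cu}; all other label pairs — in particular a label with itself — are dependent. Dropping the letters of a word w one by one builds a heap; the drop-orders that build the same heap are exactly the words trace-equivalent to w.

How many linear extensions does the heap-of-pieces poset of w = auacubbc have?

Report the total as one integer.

30

#0=a has no predecessor
#1=u has no predecessor
#2=a depends on [0:a]
#3=c has no predecessor
#4=u depends on [1:u]
#5=b depends on [2:a, 3:c, 4:u]
#6=b depends on [5:b]
#7=c depends on [6:b]
sources: [0:a, 1:u, 3:c]
N(rest) = Σ N(rest − s) over sources s of rest; N(one piece) = 1:
  size 1 → [7]=1
  size 2 → [6,7]=1
  size 3 → [5,6,7]=1
  size 4 → [2,5,6,7]=1  [3,5,6,7]=1  [4,5,6,7]=1
  size 5 → [0,2,5,6,7]=1  [1,4,5,6,7]=1  [2,3,5,6,7]=2  [2,4,5,6,7]=2  [3,4,5,6,7]=2
  size 6 → [0,2,3,5,6,7]=3  [0,2,4,5,6,7]=3  [1,2,4,5,6,7]=3  [1,3,4,5,6,7]=3  [2,3,4,5,6,7]=6
  first=0(a) contributes 12
  first=1(u) contributes 12
  first=3(c) contributes 6
|[w]| = 30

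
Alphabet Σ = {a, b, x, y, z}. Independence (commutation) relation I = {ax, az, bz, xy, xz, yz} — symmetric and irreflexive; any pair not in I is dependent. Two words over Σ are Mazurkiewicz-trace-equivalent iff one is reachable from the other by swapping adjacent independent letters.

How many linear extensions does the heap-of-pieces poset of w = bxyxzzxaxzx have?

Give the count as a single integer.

piece 0:b — minimal
piece 1:x rests on {0:b}
piece 2:y rests on {0:b}
piece 3:x rests on {1:x}
piece 4:z — minimal
piece 5:z rests on {4:z}
piece 6:x rests on {3:x}
piece 7:a rests on {2:y}
piece 8:x rests on {6:x}
piece 9:z rests on {5:z}
piece 10:x rests on {8:x}
minimal pieces: {0:b, 4:z}
ways to finish when only these pieces remain (= sum over removing one remaining piece with nothing left below it):
  1 left: {7}→1  {9}→1  {10}→1
  2 left: {2,7}→1  {5,9}→1  {7,9}→2  {7,10}→2  {8,10}→1  {9,10}→2
  3 left: {2,7,9}→3  {2,7,10}→3  {4,5,9}→1  {5,7,9}→3  {5,9,10}→3  {6,8,10}→1  {7,8,10}→3  {7,9,10}→6  {8,9,10}→3
  4 left: {2,5,7,9}→6  {2,7,8,10}→6  {2,7,9,10}→12  {3,6,8,10}→1  {4,5,7,9}→4  {4,5,9,10}→4  {5,7,9,10}→12  {5,8,9,10}→6  {6,7,8,10}→4  {6,8,9,10}→4  {7,8,9,10}→12
  5 left: {1,3,6,8,10}→1  {2,4,5,7,9}→10  {2,5,7,9,10}→30  {2,6,7,8,10}→10  {2,7,8,9,10}→30  {3,6,7,8,10}→5  {3,6,8,9,10}→5  {4,5,7,9,10}→20  {4,5,8,9,10}→10  {5,6,8,9,10}→10  {5,7,8,9,10}→30  {6,7,8,9,10}→20
  6 left: {1,3,6,7,8,10}→6  {1,3,6,8,9,10}→6  {2,3,6,7,8,10}→15  {2,4,5,7,9,10}→60  {2,5,7,8,9,10}→90  {2,6,7,8,9,10}→60  {3,5,6,8,9,10}→15  {3,6,7,8,9,10}→30  {4,5,6,8,9,10}→20  {4,5,7,8,9,10}→60  {5,6,7,8,9,10}→60
  7 left: {1,2,3,6,7,8,10}→21  {1,3,5,6,8,9,10}→21  {1,3,6,7,8,9,10}→42  {2,3,6,7,8,9,10}→105  {2,4,5,7,8,9,10}→210  {2,5,6,7,8,9,10}→210  {3,4,5,6,8,9,10}→35  {3,5,6,7,8,9,10}→105  {4,5,6,7,8,9,10}→140
  8 left: {0,1,2,3,6,7,8,10}→21  {1,2,3,6,7,8,9,10}→168  {1,3,4,5,6,8,9,10}→56  {1,3,5,6,7,8,9,10}→168  {2,3,5,6,7,8,9,10}→420  {2,4,5,6,7,8,9,10}→560  {3,4,5,6,7,8,9,10}→280
  9 left: {0,1,2,3,6,7,8,9,10}→189  {1,2,3,5,6,7,8,9,10}→756  {1,3,4,5,6,7,8,9,10}→504  {2,3,4,5,6,7,8,9,10}→1260
  placing 0:b first → 2520 extensions
  placing 4:z first → 945 extensions
total linear extensions = 3465

3465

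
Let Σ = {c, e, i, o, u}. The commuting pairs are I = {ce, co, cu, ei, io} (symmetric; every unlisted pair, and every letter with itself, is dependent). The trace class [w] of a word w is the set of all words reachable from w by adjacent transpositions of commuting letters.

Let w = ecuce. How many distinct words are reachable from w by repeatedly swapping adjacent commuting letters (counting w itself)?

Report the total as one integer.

10

drop 0:e onto floor
drop 1:c onto floor
drop 2:u onto {0:e}
drop 3:c onto {1:c}
drop 4:e onto {2:u}
ground layer = {0:e, 1:c}
drop-orders for the pieces not yet dropped (sum over which currently-grounded one goes next):
  1 to go: {3} 1  {4} 1
  2 to go: {1,3} 1  {2,4} 1  {3,4} 2
  3 to go: {0,2,4} 1  {1,3,4} 3  {2,3,4} 3
  if 0:e drops first: 6 orders
  if 1:c drops first: 4 orders
heap linearizations: 10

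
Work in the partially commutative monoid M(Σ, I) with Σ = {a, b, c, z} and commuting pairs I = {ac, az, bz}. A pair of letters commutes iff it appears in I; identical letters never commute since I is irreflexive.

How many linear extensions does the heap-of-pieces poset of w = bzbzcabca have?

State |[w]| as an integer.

32

#0=b has no predecessor
#1=z has no predecessor
#2=b depends on [0:b]
#3=z depends on [1:z]
#4=c depends on [2:b, 3:z]
#5=a depends on [2:b]
#6=b depends on [4:c, 5:a]
#7=c depends on [6:b]
#8=a depends on [6:b]
sources: [0:b, 1:z]
N(rest) = Σ N(rest − s) over sources s of rest; N(one piece) = 1:
  size 1 → [7]=1  [8]=1
  size 2 → [7,8]=2
  size 3 → [6,7,8]=2
  size 4 → [4,6,7,8]=2  [5,6,7,8]=2
  size 5 → [3,4,6,7,8]=2  [4,5,6,7,8]=4
  size 6 → [1,3,4,6,7,8]=2  [2,4,5,6,7,8]=4  [3,4,5,6,7,8]=6
  size 7 → [0,2,4,5,6,7,8]=4  [1,3,4,5,6,7,8]=8  [2,3,4,5,6,7,8]=10
  first=0(b) contributes 18
  first=1(z) contributes 14
|[w]| = 32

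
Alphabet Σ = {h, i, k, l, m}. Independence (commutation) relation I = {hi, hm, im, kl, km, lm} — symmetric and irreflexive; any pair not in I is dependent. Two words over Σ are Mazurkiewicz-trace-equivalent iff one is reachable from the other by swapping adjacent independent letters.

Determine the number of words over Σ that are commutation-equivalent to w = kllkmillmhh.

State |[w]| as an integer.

drop 0:k onto floor
drop 1:l onto floor
drop 2:l onto {1:l}
drop 3:k onto {0:k}
drop 4:m onto floor
drop 5:i onto {2:l, 3:k}
drop 6:l onto {5:i}
drop 7:l onto {6:l}
drop 8:m onto {4:m}
drop 9:h onto {7:l}
drop 10:h onto {9:h}
ground layer = {0:k, 1:l, 4:m}
drop-orders for the pieces not yet dropped (sum over which currently-grounded one goes next):
  1 to go: {8} 1  {10} 1
  2 to go: {4,8} 1  {8,10} 2  {9,10} 1
  3 to go: {4,8,10} 3  {7,9,10} 1  {8,9,10} 3
  4 to go: {4,8,9,10} 6  {6,7,9,10} 1  {7,8,9,10} 4
  5 to go: {4,7,8,9,10} 10  {5,6,7,9,10} 1  {6,7,8,9,10} 5
  6 to go: {2,5,6,7,9,10} 1  {3,5,6,7,9,10} 1  {4,6,7,8,9,10} 15  {5,6,7,8,9,10} 6
  7 to go: {0,3,5,6,7,9,10} 1  {1,2,5,6,7,9,10} 1  {2,3,5,6,7,9,10} 2  {2,5,6,7,8,9,10} 7  {3,5,6,7,8,9,10} 7  {4,5,6,7,8,9,10} 21
  8 to go: {0,2,3,5,6,7,9,10} 3  {0,3,5,6,7,8,9,10} 8  {1,2,3,5,6,7,9,10} 3  {1,2,5,6,7,8,9,10} 8  {2,3,5,6,7,8,9,10} 16  {2,4,5,6,7,8,9,10} 28  {3,4,5,6,7,8,9,10} 28
  9 to go: {0,1,2,3,5,6,7,9,10} 6  {0,2,3,5,6,7,8,9,10} 27  {0,3,4,5,6,7,8,9,10} 36  {1,2,3,5,6,7,8,9,10} 27  {1,2,4,5,6,7,8,9,10} 36  {2,3,4,5,6,7,8,9,10} 72
  if 0:k drops first: 135 orders
  if 1:l drops first: 135 orders
  if 4:m drops first: 60 orders
heap linearizations: 330

330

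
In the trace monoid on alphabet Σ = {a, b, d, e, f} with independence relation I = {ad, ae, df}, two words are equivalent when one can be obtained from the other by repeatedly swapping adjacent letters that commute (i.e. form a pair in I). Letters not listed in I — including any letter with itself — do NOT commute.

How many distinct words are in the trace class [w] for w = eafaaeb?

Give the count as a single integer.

0(e) covers ∅
1(a) covers ∅
2(f) covers 0:e, 1:a
3(a) covers 2:f
4(a) covers 3:a
5(e) covers 2:f
6(b) covers 4:a, 5:e
floor of heap: 0:e, 1:a
completions by unplaced set U, small U first (add the entries for U minus each lowest piece of U):
  |U|=1: {6}:1
  |U|=2: {4,6}:1  {5,6}:1
  |U|=3: {3,4,6}:1  {4,5,6}:2
  |U|=4: {3,4,5,6}:3
  |U|=5: {2,3,4,5,6}:3
  start at 0(e): 3
  start at 1(a): 3
sum over floor = 6

6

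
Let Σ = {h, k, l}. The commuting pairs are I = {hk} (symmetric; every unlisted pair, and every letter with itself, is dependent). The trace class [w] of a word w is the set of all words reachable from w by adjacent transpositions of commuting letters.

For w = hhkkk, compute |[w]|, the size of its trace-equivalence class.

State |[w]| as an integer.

10

0(h) covers ∅
1(h) covers 0:h
2(k) covers ∅
3(k) covers 2:k
4(k) covers 3:k
floor of heap: 0:h, 2:k
completions by unplaced set U, small U first (add the entries for U minus each lowest piece of U):
  |U|=1: {1}:1  {4}:1
  |U|=2: {0,1}:1  {1,4}:2  {3,4}:1
  |U|=3: {0,1,4}:3  {1,3,4}:3  {2,3,4}:1
  start at 0(h): 4
  start at 2(k): 6
sum over floor = 10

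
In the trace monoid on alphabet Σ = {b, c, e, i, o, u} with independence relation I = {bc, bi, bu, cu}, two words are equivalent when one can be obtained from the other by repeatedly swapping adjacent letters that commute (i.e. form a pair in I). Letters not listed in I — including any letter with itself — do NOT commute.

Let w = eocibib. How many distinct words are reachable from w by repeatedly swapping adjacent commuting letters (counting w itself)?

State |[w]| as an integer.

10

0(e) covers ∅
1(o) covers 0:e
2(c) covers 1:o
3(i) covers 2:c
4(b) covers 1:o
5(i) covers 3:i
6(b) covers 4:b
floor of heap: 0:e
completions by unplaced set U, small U first (add the entries for U minus each lowest piece of U):
  |U|=1: {5}:1  {6}:1
  |U|=2: {3,5}:1  {4,6}:1  {5,6}:2
  |U|=3: {2,3,5}:1  {3,5,6}:3  {4,5,6}:3
  |U|=4: {2,3,5,6}:4  {3,4,5,6}:6
  |U|=5: {2,3,4,5,6}:10
  start at 0(e): 10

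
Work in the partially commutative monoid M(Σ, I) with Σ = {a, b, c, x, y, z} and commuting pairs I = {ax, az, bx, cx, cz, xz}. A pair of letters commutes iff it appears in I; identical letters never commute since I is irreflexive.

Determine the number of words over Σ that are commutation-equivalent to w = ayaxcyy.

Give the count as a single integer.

3

piece 0:a — minimal
piece 1:y rests on {0:a}
piece 2:a rests on {1:y}
piece 3:x rests on {1:y}
piece 4:c rests on {2:a}
piece 5:y rests on {3:x, 4:c}
piece 6:y rests on {5:y}
minimal pieces: {0:a}
ways to finish when only these pieces remain (= sum over removing one remaining piece with nothing left below it):
  1 left: {6}→1
  2 left: {5,6}→1
  3 left: {3,5,6}→1  {4,5,6}→1
  4 left: {2,4,5,6}→1  {3,4,5,6}→2
  5 left: {2,3,4,5,6}→3
  placing 0:a first → 3 extensions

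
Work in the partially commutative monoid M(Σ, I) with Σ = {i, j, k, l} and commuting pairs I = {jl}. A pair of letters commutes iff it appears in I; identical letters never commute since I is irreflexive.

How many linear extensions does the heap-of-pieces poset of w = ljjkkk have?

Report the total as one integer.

3

drop 0:l onto floor
drop 1:j onto floor
drop 2:j onto {1:j}
drop 3:k onto {0:l, 2:j}
drop 4:k onto {3:k}
drop 5:k onto {4:k}
ground layer = {0:l, 1:j}
drop-orders for the pieces not yet dropped (sum over which currently-grounded one goes next):
  1 to go: {5} 1
  2 to go: {4,5} 1
  3 to go: {3,4,5} 1
  4 to go: {0,3,4,5} 1  {2,3,4,5} 1
  if 0:l drops first: 1 orders
  if 1:j drops first: 2 orders
heap linearizations: 3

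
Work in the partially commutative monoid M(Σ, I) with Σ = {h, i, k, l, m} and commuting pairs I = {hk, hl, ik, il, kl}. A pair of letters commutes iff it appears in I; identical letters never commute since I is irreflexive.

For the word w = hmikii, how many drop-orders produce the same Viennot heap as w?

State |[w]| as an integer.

4

0(h) covers ∅
1(m) covers 0:h
2(i) covers 1:m
3(k) covers 1:m
4(i) covers 2:i
5(i) covers 4:i
floor of heap: 0:h
completions by unplaced set U, small U first (add the entries for U minus each lowest piece of U):
  |U|=1: {3}:1  {5}:1
  |U|=2: {3,5}:2  {4,5}:1
  |U|=3: {2,4,5}:1  {3,4,5}:3
  |U|=4: {2,3,4,5}:4
  start at 0(h): 4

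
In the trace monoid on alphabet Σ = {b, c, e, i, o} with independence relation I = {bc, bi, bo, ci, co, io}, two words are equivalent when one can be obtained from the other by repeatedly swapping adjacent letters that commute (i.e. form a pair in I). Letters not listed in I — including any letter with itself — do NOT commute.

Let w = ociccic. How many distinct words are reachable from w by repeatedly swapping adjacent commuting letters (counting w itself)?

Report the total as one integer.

105

drop 0:o onto floor
drop 1:c onto floor
drop 2:i onto floor
drop 3:c onto {1:c}
drop 4:c onto {3:c}
drop 5:i onto {2:i}
drop 6:c onto {4:c}
ground layer = {0:o, 1:c, 2:i}
drop-orders for the pieces not yet dropped (sum over which currently-grounded one goes next):
  1 to go: {0} 1  {5} 1  {6} 1
  2 to go: {0,5} 2  {0,6} 2  {2,5} 1  {4,6} 1  {5,6} 2
  3 to go: {0,2,5} 3  {0,4,6} 3  {0,5,6} 6  {2,5,6} 3  {3,4,6} 1  {4,5,6} 3
  4 to go: {0,2,5,6} 12  {0,3,4,6} 4  {0,4,5,6} 12  {1,3,4,6} 1  {2,4,5,6} 6  {3,4,5,6} 4
  5 to go: {0,1,3,4,6} 5  {0,2,4,5,6} 30  {0,3,4,5,6} 20  {1,3,4,5,6} 5  {2,3,4,5,6} 10
  if 0:o drops first: 15 orders
  if 1:c drops first: 60 orders
  if 2:i drops first: 30 orders
heap linearizations: 105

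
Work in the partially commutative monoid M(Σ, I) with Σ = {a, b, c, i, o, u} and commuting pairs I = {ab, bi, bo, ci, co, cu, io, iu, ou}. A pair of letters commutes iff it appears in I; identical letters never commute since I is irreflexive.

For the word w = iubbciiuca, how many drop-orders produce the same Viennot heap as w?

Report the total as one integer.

252

piece 0:i — minimal
piece 1:u — minimal
piece 2:b rests on {1:u}
piece 3:b rests on {2:b}
piece 4:c rests on {3:b}
piece 5:i rests on {0:i}
piece 6:i rests on {5:i}
piece 7:u rests on {3:b}
piece 8:c rests on {4:c}
piece 9:a rests on {6:i, 7:u, 8:c}
minimal pieces: {0:i, 1:u}
ways to finish when only these pieces remain (= sum over removing one remaining piece with nothing left below it):
  1 left: {9}→1
  2 left: {6,9}→1  {7,9}→1  {8,9}→1
  3 left: {4,8,9}→1  {5,6,9}→1  {6,7,9}→2  {6,8,9}→2  {7,8,9}→2
  4 left: {0,5,6,9}→1  {4,6,8,9}→3  {4,7,8,9}→3  {5,6,7,9}→3  {5,6,8,9}→3  {6,7,8,9}→6
  5 left: {0,5,6,7,9}→4  {0,5,6,8,9}→4  {3,4,7,8,9}→3  {4,5,6,8,9}→6  {4,6,7,8,9}→12  {5,6,7,8,9}→12
  6 left: {0,4,5,6,8,9}→10  {0,5,6,7,8,9}→20  {2,3,4,7,8,9}→3  {3,4,6,7,8,9}→15  {4,5,6,7,8,9}→30
  7 left: {0,4,5,6,7,8,9}→60  {1,2,3,4,7,8,9}→3  {2,3,4,6,7,8,9}→18  {3,4,5,6,7,8,9}→45
  8 left: {0,3,4,5,6,7,8,9}→105  {1,2,3,4,6,7,8,9}→21  {2,3,4,5,6,7,8,9}→63
  placing 0:i first → 84 extensions
  placing 1:u first → 168 extensions
total linear extensions = 252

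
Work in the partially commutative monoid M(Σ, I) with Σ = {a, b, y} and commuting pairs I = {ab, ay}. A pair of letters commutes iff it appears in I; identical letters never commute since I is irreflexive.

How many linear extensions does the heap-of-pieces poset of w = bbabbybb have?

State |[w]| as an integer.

8

#0=b has no predecessor
#1=b depends on [0:b]
#2=a has no predecessor
#3=b depends on [1:b]
#4=b depends on [3:b]
#5=y depends on [4:b]
#6=b depends on [5:y]
#7=b depends on [6:b]
sources: [0:b, 2:a]
N(rest) = Σ N(rest − s) over sources s of rest; N(one piece) = 1:
  size 1 → [2]=1  [7]=1
  size 2 → [2,7]=2  [6,7]=1
  size 3 → [2,6,7]=3  [5,6,7]=1
  size 4 → [2,5,6,7]=4  [4,5,6,7]=1
  size 5 → [2,4,5,6,7]=5  [3,4,5,6,7]=1
  size 6 → [1,3,4,5,6,7]=1  [2,3,4,5,6,7]=6
  first=0(b) contributes 7
  first=2(a) contributes 1
|[w]| = 8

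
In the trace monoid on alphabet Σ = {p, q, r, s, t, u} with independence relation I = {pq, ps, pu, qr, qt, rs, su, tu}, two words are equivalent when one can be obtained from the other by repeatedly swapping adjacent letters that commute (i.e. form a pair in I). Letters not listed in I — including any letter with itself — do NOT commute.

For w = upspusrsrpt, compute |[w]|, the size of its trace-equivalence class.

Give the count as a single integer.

0(u) covers ∅
1(p) covers ∅
2(s) covers ∅
3(p) covers 1:p
4(u) covers 0:u
5(s) covers 2:s
6(r) covers 3:p, 4:u
7(s) covers 5:s
8(r) covers 6:r
9(p) covers 8:r
10(t) covers 7:s, 9:p
floor of heap: 0:u, 1:p, 2:s
completions by unplaced set U, small U first (add the entries for U minus each lowest piece of U):
  |U|=1: {10}:1
  |U|=2: {7,10}:1  {9,10}:1
  |U|=3: {5,7,10}:1  {7,9,10}:2  {8,9,10}:1
  |U|=4: {2,5,7,10}:1  {5,7,9,10}:3  {6,8,9,10}:1  {7,8,9,10}:3
  |U|=5: {2,5,7,9,10}:4  {3,6,8,9,10}:1  {4,6,8,9,10}:1  {5,7,8,9,10}:6  {6,7,8,9,10}:4
  |U|=6: {0,4,6,8,9,10}:1  {1,3,6,8,9,10}:1  {2,5,7,8,9,10}:10  {3,4,6,8,9,10}:2  {3,6,7,8,9,10}:5  {4,6,7,8,9,10}:5  {5,6,7,8,9,10}:10
  |U|=7: {0,3,4,6,8,9,10}:3  {0,4,6,7,8,9,10}:6  {1,3,4,6,8,9,10}:3  {1,3,6,7,8,9,10}:6  {2,5,6,7,8,9,10}:20  {3,4,6,7,8,9,10}:12  {3,5,6,7,8,9,10}:15  {4,5,6,7,8,9,10}:15
  |U|=8: {0,1,3,4,6,8,9,10}:6  {0,3,4,6,7,8,9,10}:21  {0,4,5,6,7,8,9,10}:21  {1,3,4,6,7,8,9,10}:21  {1,3,5,6,7,8,9,10}:21  {2,3,5,6,7,8,9,10}:35  {2,4,5,6,7,8,9,10}:35  {3,4,5,6,7,8,9,10}:42
  |U|=9: {0,1,3,4,6,7,8,9,10}:48  {0,2,4,5,6,7,8,9,10}:56  {0,3,4,5,6,7,8,9,10}:84  {1,2,3,5,6,7,8,9,10}:56  {1,3,4,5,6,7,8,9,10}:84  {2,3,4,5,6,7,8,9,10}:112
  start at 0(u): 252
  start at 1(p): 252
  start at 2(s): 216
sum over floor = 720

720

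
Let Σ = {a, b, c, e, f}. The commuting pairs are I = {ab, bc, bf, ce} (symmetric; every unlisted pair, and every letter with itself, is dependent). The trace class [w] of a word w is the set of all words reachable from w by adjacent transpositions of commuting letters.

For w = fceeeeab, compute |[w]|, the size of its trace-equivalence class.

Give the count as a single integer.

11

drop 0:f onto floor
drop 1:c onto {0:f}
drop 2:e onto {0:f}
drop 3:e onto {2:e}
drop 4:e onto {3:e}
drop 5:e onto {4:e}
drop 6:a onto {1:c, 5:e}
drop 7:b onto {5:e}
ground layer = {0:f}
drop-orders for the pieces not yet dropped (sum over which currently-grounded one goes next):
  1 to go: {6} 1  {7} 1
  2 to go: {1,6} 1  {6,7} 2
  3 to go: {1,6,7} 3  {5,6,7} 2
  4 to go: {1,5,6,7} 5  {4,5,6,7} 2
  5 to go: {1,4,5,6,7} 7  {3,4,5,6,7} 2
  6 to go: {1,3,4,5,6,7} 9  {2,3,4,5,6,7} 2
  if 0:f drops first: 11 orders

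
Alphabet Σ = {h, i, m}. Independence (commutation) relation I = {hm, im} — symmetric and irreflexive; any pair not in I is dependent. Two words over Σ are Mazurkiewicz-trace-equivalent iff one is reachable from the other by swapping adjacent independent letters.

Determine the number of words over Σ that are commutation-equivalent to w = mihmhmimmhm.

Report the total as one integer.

462

0(m) covers ∅
1(i) covers ∅
2(h) covers 1:i
3(m) covers 0:m
4(h) covers 2:h
5(m) covers 3:m
6(i) covers 4:h
7(m) covers 5:m
8(m) covers 7:m
9(h) covers 6:i
10(m) covers 8:m
floor of heap: 0:m, 1:i
completions by unplaced set U, small U first (add the entries for U minus each lowest piece of U):
  |U|=1: {9}:1  {10}:1
  |U|=2: {6,9}:1  {8,10}:1  {9,10}:2
  |U|=3: {4,6,9}:1  {6,9,10}:3  {7,8,10}:1  {8,9,10}:3
  |U|=4: {2,4,6,9}:1  {4,6,9,10}:4  {5,7,8,10}:1  {6,8,9,10}:6  {7,8,9,10}:4
  |U|=5: {1,2,4,6,9}:1  {2,4,6,9,10}:5  {3,5,7,8,10}:1  {4,6,8,9,10}:10  {5,7,8,9,10}:5  {6,7,8,9,10}:10
  |U|=6: {0,3,5,7,8,10}:1  {1,2,4,6,9,10}:6  {2,4,6,8,9,10}:15  {3,5,7,8,9,10}:6  {4,6,7,8,9,10}:20  {5,6,7,8,9,10}:15
  |U|=7: {0,3,5,7,8,9,10}:7  {1,2,4,6,8,9,10}:21  {2,4,6,7,8,9,10}:35  {3,5,6,7,8,9,10}:21  {4,5,6,7,8,9,10}:35
  |U|=8: {0,3,5,6,7,8,9,10}:28  {1,2,4,6,7,8,9,10}:56  {2,4,5,6,7,8,9,10}:70  {3,4,5,6,7,8,9,10}:56
  |U|=9: {0,3,4,5,6,7,8,9,10}:84  {1,2,4,5,6,7,8,9,10}:126  {2,3,4,5,6,7,8,9,10}:126
  start at 0(m): 252
  start at 1(i): 210
sum over floor = 462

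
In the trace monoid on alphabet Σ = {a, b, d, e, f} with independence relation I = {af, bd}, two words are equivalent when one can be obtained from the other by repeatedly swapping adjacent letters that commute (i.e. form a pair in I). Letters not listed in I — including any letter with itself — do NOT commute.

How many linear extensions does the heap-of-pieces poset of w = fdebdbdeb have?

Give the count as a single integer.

#0=f has no predecessor
#1=d depends on [0:f]
#2=e depends on [1:d]
#3=b depends on [2:e]
#4=d depends on [2:e]
#5=b depends on [3:b]
#6=d depends on [4:d]
#7=e depends on [5:b, 6:d]
#8=b depends on [7:e]
sources: [0:f]
N(rest) = Σ N(rest − s) over sources s of rest; N(one piece) = 1:
  size 1 → [8]=1
  size 2 → [7,8]=1
  size 3 → [5,7,8]=1  [6,7,8]=1
  size 4 → [3,5,7,8]=1  [4,6,7,8]=1  [5,6,7,8]=2
  size 5 → [3,5,6,7,8]=3  [4,5,6,7,8]=3
  size 6 → [3,4,5,6,7,8]=6
  size 7 → [2,3,4,5,6,7,8]=6
  first=0(f) contributes 6

6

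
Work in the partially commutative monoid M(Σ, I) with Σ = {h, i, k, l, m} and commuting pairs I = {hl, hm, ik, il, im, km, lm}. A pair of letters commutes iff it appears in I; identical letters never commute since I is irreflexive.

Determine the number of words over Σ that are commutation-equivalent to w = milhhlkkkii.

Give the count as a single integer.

#0=m has no predecessor
#1=i has no predecessor
#2=l has no predecessor
#3=h depends on [1:i]
#4=h depends on [3:h]
#5=l depends on [2:l]
#6=k depends on [4:h, 5:l]
#7=k depends on [6:k]
#8=k depends on [7:k]
#9=i depends on [4:h]
#10=i depends on [9:i]
sources: [0:m, 1:i, 2:l]
N(rest) = Σ N(rest − s) over sources s of rest; N(one piece) = 1:
  size 1 → [0]=1  [8]=1  [10]=1
  size 2 → [0,8]=2  [0,10]=2  [7,8]=1  [8,10]=2  [9,10]=1
  size 3 → [0,7,8]=3  [0,8,10]=6  [0,9,10]=3  [6,7,8]=1  [7,8,10]=3  [8,9,10]=3
  size 4 → [0,6,7,8]=4  [0,7,8,10]=12  [0,8,9,10]=12  [5,6,7,8]=1  [6,7,8,10]=4  [7,8,9,10]=6
  size 5 → [0,5,6,7,8]=5  [0,6,7,8,10]=20  [0,7,8,9,10]=30  [2,5,6,7,8]=1  [5,6,7,8,10]=5  [6,7,8,9,10]=10
  size 6 → [0,2,5,6,7,8]=6  [0,5,6,7,8,10]=30  [0,6,7,8,9,10]=60  [2,5,6,7,8,10]=6  [4,6,7,8,9,10]=10  [5,6,7,8,9,10]=15
  size 7 → [0,2,5,6,7,8,10]=42  [0,4,6,7,8,9,10]=70  [0,5,6,7,8,9,10]=105  [2,5,6,7,8,9,10]=21  [3,4,6,7,8,9,10]=10  [4,5,6,7,8,9,10]=25
  size 8 → [0,2,5,6,7,8,9,10]=168  [0,3,4,6,7,8,9,10]=80  [0,4,5,6,7,8,9,10]=200  [1,3,4,6,7,8,9,10]=10  [2,4,5,6,7,8,9,10]=46  [3,4,5,6,7,8,9,10]=35
  size 9 → [0,1,3,4,6,7,8,9,10]=90  [0,2,4,5,6,7,8,9,10]=414  [0,3,4,5,6,7,8,9,10]=315  [1,3,4,5,6,7,8,9,10]=45  [2,3,4,5,6,7,8,9,10]=81
  first=0(m) contributes 126
  first=1(i) contributes 810
  first=2(l) contributes 450
|[w]| = 1386

1386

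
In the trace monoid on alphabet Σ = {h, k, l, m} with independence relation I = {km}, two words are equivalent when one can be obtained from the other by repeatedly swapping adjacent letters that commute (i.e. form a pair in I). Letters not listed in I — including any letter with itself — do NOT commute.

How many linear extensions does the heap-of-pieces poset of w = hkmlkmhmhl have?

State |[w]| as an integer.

4

#0=h has no predecessor
#1=k depends on [0:h]
#2=m depends on [0:h]
#3=l depends on [1:k, 2:m]
#4=k depends on [3:l]
#5=m depends on [3:l]
#6=h depends on [4:k, 5:m]
#7=m depends on [6:h]
#8=h depends on [7:m]
#9=l depends on [8:h]
sources: [0:h]
N(rest) = Σ N(rest − s) over sources s of rest; N(one piece) = 1:
  size 1 → [9]=1
  size 2 → [8,9]=1
  size 3 → [7,8,9]=1
  size 4 → [6,7,8,9]=1
  size 5 → [4,6,7,8,9]=1  [5,6,7,8,9]=1
  size 6 → [4,5,6,7,8,9]=2
  size 7 → [3,4,5,6,7,8,9]=2
  size 8 → [1,3,4,5,6,7,8,9]=2  [2,3,4,5,6,7,8,9]=2
  first=0(h) contributes 4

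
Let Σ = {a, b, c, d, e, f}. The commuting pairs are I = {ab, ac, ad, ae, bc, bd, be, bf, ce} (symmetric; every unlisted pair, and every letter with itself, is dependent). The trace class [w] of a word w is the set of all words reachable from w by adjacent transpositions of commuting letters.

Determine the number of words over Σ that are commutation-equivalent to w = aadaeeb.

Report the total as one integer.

0(a) covers ∅
1(a) covers 0:a
2(d) covers ∅
3(a) covers 1:a
4(e) covers 2:d
5(e) covers 4:e
6(b) covers ∅
floor of heap: 0:a, 2:d, 6:b
completions by unplaced set U, small U first (add the entries for U minus each lowest piece of U):
  |U|=1: {3}:1  {5}:1  {6}:1
  |U|=2: {1,3}:1  {3,5}:2  {3,6}:2  {4,5}:1  {5,6}:2
  |U|=3: {0,1,3}:1  {1,3,5}:3  {1,3,6}:3  {2,4,5}:1  {3,4,5}:3  {3,5,6}:6  {4,5,6}:3
  |U|=4: {0,1,3,5}:4  {0,1,3,6}:4  {1,3,4,5}:6  {1,3,5,6}:12  {2,3,4,5}:4  {2,4,5,6}:4  {3,4,5,6}:12
  |U|=5: {0,1,3,4,5}:10  {0,1,3,5,6}:20  {1,2,3,4,5}:10  {1,3,4,5,6}:30  {2,3,4,5,6}:20
  start at 0(a): 60
  start at 2(d): 60
  start at 6(b): 20
sum over floor = 140

140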